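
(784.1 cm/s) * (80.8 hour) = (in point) 6.465e+09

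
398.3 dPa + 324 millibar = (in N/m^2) 3.244e+04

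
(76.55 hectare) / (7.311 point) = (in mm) 2.968e+11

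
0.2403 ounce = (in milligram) 6812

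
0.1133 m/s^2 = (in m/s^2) 0.1133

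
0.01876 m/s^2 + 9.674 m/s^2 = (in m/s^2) 9.693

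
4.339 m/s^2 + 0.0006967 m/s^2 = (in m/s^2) 4.34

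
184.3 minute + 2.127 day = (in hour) 54.12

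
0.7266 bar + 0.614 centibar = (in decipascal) 7.327e+05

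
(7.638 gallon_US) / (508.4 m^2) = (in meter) 5.687e-05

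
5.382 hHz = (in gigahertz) 5.382e-07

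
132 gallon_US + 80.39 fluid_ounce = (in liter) 502.1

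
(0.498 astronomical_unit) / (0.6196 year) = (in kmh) 1.373e+04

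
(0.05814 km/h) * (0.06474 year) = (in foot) 1.082e+05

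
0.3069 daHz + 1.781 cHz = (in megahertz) 3.087e-06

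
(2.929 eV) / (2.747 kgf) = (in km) 1.742e-23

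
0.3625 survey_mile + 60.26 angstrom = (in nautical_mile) 0.315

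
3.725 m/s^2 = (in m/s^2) 3.725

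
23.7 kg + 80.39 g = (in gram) 2.378e+04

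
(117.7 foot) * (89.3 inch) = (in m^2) 81.37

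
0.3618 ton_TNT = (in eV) 9.448e+27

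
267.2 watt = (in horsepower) 0.3583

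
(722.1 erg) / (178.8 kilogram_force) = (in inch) 1.621e-06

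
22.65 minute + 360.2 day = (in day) 360.2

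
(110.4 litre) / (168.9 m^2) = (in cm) 0.06536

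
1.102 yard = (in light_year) 1.065e-16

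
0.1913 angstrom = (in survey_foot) 6.276e-11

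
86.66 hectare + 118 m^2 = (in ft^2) 9.329e+06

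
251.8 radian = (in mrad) 2.518e+05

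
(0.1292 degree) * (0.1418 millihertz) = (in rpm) 3.053e-06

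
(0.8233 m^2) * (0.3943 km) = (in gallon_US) 8.576e+04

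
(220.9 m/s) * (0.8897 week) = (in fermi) 1.189e+23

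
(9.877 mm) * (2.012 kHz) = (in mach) 0.05836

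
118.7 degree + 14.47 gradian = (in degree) 131.7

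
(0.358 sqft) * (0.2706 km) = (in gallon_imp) 1980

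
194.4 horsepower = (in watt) 1.45e+05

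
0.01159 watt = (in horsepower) 1.554e-05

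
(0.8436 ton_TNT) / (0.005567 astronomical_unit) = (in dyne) 4.238e+05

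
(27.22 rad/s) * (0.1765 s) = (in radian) 4.804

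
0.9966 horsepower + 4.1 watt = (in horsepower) 1.002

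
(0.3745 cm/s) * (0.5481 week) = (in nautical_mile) 0.6703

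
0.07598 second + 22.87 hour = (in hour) 22.87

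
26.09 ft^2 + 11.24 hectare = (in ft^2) 1.21e+06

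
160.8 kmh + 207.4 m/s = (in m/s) 252.1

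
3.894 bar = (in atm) 3.843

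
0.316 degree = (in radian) 0.005515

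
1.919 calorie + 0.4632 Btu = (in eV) 3.1e+21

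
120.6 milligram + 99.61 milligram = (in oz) 0.007768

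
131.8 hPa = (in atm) 0.1301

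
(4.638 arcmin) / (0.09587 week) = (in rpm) 2.222e-07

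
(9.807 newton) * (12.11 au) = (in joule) 1.777e+13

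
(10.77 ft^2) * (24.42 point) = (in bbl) 0.05422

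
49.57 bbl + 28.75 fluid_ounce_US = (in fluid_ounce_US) 2.665e+05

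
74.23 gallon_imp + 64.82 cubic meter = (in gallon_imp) 1.433e+04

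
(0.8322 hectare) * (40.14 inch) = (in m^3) 8485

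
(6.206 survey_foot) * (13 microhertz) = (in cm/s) 0.002459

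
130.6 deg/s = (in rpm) 21.77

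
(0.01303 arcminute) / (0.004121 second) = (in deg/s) 0.0527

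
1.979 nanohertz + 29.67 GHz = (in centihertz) 2.967e+12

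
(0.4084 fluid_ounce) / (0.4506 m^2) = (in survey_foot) 8.794e-05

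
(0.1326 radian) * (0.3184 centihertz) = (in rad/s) 0.0004222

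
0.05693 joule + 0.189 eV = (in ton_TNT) 1.361e-11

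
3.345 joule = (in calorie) 0.7995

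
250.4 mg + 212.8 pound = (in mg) 9.652e+07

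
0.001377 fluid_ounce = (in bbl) 2.561e-07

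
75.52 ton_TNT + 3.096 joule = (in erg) 3.16e+18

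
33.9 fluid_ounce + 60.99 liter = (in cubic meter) 0.06199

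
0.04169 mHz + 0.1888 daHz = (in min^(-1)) 113.3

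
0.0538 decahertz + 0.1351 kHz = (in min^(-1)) 8138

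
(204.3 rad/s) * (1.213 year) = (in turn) 1.244e+09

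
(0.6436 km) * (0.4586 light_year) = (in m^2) 2.792e+18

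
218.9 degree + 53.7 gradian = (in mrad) 4664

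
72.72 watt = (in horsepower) 0.09752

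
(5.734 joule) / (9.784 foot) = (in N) 1.923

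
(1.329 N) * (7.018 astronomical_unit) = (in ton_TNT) 333.5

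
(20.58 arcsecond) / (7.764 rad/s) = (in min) 2.142e-07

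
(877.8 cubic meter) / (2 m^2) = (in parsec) 1.422e-14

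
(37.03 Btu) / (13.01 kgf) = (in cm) 3.062e+04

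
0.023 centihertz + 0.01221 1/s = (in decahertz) 0.001244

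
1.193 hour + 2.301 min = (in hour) 1.231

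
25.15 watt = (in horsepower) 0.03373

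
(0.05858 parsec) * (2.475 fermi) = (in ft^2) 48.16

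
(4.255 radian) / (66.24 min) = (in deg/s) 0.06134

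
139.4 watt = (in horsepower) 0.1869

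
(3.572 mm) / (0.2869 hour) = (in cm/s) 0.0003458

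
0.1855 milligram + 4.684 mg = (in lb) 1.074e-05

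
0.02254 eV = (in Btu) 3.423e-24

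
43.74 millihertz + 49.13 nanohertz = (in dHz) 0.4374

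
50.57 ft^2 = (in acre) 0.001161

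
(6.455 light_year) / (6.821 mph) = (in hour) 5.563e+12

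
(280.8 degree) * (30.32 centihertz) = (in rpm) 14.19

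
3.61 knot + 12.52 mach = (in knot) 8290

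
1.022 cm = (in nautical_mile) 5.518e-06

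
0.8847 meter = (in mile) 0.0005497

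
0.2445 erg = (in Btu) 2.317e-11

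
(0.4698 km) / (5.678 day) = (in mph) 0.002142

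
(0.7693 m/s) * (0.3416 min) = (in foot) 51.73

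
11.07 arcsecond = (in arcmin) 0.1845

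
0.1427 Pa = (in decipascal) 1.427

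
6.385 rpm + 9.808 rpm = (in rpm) 16.19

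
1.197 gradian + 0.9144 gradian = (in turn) 0.005279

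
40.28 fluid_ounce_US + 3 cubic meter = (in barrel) 18.88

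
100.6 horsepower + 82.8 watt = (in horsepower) 100.7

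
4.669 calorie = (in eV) 1.219e+20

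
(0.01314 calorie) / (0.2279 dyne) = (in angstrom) 2.412e+14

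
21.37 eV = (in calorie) 8.183e-19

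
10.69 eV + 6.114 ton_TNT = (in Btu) 2.425e+07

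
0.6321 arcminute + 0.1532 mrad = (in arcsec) 69.53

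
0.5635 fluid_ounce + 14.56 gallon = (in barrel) 0.3468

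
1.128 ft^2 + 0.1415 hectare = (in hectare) 0.1415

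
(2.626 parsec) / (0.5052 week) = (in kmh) 9.547e+11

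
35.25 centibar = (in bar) 0.3525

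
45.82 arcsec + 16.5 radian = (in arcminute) 5.672e+04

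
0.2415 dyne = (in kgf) 2.463e-07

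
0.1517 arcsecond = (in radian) 7.355e-07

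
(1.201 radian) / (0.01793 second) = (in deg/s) 3838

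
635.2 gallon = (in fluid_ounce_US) 8.131e+04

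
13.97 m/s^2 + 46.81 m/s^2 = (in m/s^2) 60.78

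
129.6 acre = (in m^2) 5.245e+05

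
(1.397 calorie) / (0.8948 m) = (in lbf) 1.469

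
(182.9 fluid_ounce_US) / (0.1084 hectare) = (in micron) 4.99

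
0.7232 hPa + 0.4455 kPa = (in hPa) 5.178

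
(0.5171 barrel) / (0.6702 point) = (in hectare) 0.03477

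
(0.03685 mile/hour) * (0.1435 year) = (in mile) 46.32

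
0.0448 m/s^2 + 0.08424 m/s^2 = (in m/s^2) 0.129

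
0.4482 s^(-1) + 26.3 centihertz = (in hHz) 0.007112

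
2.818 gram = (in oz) 0.0994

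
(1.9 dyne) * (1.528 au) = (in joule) 4.343e+06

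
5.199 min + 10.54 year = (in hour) 9.233e+04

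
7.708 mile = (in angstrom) 1.24e+14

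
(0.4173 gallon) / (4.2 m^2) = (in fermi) 3.761e+11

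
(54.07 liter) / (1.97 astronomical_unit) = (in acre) 4.534e-17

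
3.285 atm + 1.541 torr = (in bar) 3.331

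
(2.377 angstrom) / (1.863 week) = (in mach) 6.196e-19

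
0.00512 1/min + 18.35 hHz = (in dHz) 1.835e+04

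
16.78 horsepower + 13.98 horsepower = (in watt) 2.294e+04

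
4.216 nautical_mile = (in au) 5.219e-08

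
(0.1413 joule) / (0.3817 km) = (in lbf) 8.322e-05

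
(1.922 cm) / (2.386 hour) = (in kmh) 8.055e-06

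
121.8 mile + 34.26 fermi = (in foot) 6.431e+05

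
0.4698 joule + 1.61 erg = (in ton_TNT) 1.123e-10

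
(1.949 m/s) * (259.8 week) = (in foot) 1.005e+09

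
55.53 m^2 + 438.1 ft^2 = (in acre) 0.02378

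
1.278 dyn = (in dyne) 1.278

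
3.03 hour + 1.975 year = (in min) 1.038e+06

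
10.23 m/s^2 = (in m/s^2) 10.23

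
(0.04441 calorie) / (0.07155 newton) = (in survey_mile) 0.001614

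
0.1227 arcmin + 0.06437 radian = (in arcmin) 221.4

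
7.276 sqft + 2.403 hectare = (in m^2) 2.403e+04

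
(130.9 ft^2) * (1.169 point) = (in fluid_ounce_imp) 176.5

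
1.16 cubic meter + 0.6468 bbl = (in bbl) 7.943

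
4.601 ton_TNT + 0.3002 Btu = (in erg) 1.925e+17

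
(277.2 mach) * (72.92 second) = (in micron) 6.883e+12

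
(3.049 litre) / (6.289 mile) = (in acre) 7.444e-11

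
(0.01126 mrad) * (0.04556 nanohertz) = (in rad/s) 5.13e-16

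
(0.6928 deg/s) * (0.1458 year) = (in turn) 8848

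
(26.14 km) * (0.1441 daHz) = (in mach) 110.6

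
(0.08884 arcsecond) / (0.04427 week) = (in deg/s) 9.217e-10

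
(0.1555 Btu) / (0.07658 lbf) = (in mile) 0.2993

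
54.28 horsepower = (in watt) 4.048e+04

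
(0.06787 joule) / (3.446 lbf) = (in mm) 4.428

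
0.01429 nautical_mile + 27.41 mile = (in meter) 4.414e+04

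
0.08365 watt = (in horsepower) 0.0001122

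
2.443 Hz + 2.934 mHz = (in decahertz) 0.2446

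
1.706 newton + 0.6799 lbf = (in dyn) 4.73e+05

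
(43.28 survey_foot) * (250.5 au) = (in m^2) 4.944e+14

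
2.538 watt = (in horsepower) 0.003404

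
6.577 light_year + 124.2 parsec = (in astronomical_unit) 2.603e+07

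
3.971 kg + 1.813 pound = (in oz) 169.1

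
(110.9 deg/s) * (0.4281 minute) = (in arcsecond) 1.025e+07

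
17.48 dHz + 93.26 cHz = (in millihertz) 2681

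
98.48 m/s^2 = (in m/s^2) 98.48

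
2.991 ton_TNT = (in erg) 1.251e+17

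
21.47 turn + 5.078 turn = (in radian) 166.8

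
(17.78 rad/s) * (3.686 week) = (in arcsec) 8.176e+12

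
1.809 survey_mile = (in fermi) 2.911e+18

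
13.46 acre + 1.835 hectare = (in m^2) 7.282e+04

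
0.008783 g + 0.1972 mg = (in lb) 1.98e-05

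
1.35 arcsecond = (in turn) 1.042e-06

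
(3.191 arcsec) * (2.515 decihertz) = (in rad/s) 3.891e-06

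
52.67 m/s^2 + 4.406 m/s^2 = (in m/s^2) 57.08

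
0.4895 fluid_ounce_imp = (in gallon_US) 0.003674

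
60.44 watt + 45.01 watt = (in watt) 105.4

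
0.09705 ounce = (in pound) 0.006066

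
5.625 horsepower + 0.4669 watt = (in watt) 4195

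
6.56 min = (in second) 393.6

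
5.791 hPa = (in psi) 0.08399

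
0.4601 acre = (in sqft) 2.004e+04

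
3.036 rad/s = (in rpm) 28.99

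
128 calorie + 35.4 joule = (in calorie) 136.5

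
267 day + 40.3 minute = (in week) 38.15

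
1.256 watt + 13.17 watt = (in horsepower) 0.01935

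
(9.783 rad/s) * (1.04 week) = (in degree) 3.526e+08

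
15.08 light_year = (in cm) 1.427e+19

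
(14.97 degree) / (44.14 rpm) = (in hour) 1.57e-05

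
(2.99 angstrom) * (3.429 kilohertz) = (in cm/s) 0.0001025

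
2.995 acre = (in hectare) 1.212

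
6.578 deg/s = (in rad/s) 0.1148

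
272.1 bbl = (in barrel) 272.1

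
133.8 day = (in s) 1.156e+07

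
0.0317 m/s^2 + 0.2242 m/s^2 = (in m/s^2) 0.2559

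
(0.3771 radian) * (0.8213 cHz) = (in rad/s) 0.003097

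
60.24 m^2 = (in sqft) 648.4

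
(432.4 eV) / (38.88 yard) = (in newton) 1.949e-18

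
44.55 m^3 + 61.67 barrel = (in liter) 5.435e+04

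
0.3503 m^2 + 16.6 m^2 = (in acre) 0.004189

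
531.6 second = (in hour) 0.1477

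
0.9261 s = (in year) 2.937e-08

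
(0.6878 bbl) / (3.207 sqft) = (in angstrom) 3.67e+09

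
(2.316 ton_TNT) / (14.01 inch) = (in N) 2.723e+10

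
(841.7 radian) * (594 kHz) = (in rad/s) 5e+08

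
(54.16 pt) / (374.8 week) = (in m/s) 8.429e-11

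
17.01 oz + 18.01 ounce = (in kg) 0.9928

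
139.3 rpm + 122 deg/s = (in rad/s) 16.72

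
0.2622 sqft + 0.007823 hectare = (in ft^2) 842.3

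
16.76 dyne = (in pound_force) 3.768e-05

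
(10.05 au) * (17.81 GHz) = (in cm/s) 2.678e+24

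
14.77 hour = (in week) 0.08792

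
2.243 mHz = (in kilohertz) 2.243e-06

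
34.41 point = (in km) 1.214e-05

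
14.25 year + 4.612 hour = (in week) 743.1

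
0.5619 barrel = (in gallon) 23.6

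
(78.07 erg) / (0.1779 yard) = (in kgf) 4.894e-06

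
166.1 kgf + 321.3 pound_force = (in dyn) 3.058e+08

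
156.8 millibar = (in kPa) 15.68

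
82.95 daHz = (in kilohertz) 0.8295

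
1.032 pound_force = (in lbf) 1.032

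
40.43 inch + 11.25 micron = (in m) 1.027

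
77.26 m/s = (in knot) 150.2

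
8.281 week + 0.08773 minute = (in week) 8.281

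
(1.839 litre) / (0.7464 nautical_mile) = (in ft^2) 1.432e-05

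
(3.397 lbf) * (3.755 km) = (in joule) 5.674e+04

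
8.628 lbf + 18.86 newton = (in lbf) 12.87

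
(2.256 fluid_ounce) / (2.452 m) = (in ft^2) 0.0002929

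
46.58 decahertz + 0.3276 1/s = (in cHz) 4.661e+04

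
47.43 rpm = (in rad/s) 4.967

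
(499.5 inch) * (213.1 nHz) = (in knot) 5.256e-06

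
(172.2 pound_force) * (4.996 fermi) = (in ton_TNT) 9.146e-22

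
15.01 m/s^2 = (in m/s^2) 15.01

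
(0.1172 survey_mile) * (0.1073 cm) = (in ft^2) 2.178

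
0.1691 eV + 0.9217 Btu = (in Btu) 0.9217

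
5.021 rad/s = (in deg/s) 287.7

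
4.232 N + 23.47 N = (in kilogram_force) 2.825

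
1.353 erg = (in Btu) 1.282e-10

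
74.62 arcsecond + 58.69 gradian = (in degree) 52.84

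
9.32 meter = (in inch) 366.9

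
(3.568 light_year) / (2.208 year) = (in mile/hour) 1.084e+09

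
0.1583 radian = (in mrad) 158.3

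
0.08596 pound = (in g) 38.99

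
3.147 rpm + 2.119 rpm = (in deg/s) 31.6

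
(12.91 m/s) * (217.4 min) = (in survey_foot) 5.525e+05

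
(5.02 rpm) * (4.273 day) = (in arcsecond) 4.003e+10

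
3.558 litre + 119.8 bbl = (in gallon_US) 5033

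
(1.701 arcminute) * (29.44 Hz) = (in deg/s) 0.8346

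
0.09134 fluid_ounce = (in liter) 0.002701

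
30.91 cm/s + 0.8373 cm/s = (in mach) 0.0009324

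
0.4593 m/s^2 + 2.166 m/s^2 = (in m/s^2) 2.625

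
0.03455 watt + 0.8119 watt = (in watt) 0.8464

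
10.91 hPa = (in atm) 0.01077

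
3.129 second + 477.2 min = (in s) 2.864e+04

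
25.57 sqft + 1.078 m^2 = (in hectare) 0.0003454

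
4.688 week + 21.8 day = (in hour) 1311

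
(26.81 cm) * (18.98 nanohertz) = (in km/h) 1.832e-08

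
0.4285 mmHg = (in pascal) 57.13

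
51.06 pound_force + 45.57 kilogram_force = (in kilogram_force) 68.73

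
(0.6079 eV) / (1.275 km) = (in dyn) 7.639e-18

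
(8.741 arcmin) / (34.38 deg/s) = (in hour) 1.177e-06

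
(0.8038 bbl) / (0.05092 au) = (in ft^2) 1.806e-10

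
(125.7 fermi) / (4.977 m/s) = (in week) 4.176e-20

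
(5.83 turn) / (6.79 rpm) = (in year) 1.634e-06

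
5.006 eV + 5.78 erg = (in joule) 5.78e-07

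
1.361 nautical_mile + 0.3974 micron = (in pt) 7.145e+06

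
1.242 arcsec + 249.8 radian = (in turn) 39.76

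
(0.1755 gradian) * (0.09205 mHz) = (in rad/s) 2.538e-07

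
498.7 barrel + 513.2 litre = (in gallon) 2.108e+04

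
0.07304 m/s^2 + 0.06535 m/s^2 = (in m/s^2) 0.1384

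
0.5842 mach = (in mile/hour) 445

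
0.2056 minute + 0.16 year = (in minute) 8.41e+04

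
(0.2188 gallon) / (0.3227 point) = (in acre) 0.001798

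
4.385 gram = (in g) 4.385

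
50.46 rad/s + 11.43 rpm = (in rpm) 493.3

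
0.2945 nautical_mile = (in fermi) 5.454e+17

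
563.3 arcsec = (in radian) 0.002731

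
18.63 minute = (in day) 0.01294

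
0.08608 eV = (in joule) 1.379e-20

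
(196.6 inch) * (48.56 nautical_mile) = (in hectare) 44.91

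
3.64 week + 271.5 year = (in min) 1.427e+08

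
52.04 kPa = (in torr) 390.3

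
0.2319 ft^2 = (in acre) 5.324e-06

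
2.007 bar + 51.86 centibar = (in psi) 36.63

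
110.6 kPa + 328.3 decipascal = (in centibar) 110.6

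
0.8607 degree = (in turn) 0.002391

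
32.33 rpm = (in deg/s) 194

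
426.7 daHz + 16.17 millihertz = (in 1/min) 2.56e+05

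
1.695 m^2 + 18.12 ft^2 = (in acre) 0.0008348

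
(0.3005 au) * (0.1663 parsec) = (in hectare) 2.307e+22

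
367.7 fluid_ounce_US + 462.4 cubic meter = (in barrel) 2908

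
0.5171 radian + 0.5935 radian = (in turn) 0.1768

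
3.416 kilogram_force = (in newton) 33.5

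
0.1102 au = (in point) 4.673e+13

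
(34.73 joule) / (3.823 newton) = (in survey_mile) 0.005645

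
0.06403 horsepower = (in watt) 47.75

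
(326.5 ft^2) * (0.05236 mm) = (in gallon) 0.4196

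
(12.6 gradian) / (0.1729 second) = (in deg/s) 65.59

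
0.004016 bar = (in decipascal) 4016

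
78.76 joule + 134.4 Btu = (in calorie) 3.391e+04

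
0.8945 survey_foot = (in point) 772.8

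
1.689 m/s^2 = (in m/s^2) 1.689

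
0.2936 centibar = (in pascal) 293.6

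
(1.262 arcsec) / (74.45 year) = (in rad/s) 2.606e-15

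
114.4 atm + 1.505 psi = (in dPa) 1.16e+08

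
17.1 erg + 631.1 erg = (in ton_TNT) 1.549e-14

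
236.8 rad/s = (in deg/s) 1.357e+04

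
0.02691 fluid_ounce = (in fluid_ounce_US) 0.02691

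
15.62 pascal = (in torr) 0.1172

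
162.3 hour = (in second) 5.843e+05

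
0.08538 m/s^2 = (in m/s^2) 0.08538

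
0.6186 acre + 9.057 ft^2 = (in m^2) 2504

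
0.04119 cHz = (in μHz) 411.9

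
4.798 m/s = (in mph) 10.73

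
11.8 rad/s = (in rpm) 112.7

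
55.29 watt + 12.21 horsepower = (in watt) 9160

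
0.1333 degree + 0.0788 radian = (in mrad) 81.13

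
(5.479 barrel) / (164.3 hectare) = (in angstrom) 5302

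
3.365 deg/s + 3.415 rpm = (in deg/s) 23.85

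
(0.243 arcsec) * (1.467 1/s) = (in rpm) 1.65e-05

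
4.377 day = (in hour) 105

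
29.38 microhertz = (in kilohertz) 2.938e-08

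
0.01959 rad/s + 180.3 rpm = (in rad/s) 18.9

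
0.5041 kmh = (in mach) 0.0004112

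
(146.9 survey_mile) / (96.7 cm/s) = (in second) 2.445e+05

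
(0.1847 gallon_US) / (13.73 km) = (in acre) 1.258e-11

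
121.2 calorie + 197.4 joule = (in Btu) 0.6677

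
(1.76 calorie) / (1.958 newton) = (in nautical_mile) 0.002031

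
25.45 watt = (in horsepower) 0.03413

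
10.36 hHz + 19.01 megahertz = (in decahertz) 1.901e+06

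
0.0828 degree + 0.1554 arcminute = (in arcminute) 5.123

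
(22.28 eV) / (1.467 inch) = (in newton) 9.58e-17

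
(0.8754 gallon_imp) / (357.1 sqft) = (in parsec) 3.888e-21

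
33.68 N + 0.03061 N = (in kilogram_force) 3.438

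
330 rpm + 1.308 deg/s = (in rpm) 330.2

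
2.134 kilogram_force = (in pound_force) 4.705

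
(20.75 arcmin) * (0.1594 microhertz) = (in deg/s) 5.513e-08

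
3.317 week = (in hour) 557.3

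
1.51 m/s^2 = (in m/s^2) 1.51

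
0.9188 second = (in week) 1.519e-06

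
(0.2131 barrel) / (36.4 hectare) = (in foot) 3.054e-07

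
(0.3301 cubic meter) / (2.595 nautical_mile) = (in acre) 1.697e-08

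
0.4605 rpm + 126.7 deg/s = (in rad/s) 2.26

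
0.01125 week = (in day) 0.07875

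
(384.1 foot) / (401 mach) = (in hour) 2.382e-07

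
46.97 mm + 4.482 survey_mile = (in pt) 2.045e+07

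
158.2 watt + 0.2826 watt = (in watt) 158.5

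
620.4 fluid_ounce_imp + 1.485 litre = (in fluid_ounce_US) 646.3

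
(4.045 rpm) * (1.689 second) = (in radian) 0.7154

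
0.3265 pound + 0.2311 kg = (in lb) 0.836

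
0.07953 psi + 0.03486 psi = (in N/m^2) 788.7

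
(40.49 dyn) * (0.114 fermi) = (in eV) 0.2881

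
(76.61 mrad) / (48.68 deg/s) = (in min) 0.001503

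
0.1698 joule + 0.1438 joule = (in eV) 1.957e+18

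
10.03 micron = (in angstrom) 1.003e+05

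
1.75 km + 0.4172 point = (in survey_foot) 5741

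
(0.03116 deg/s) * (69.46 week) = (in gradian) 1.454e+06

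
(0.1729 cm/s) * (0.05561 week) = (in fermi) 5.815e+16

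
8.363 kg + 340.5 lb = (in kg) 162.8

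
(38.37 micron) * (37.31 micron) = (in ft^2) 1.541e-08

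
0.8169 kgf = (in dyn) 8.011e+05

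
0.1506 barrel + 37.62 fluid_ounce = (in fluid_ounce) 847.2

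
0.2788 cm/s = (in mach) 8.188e-06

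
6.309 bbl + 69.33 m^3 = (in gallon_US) 1.858e+04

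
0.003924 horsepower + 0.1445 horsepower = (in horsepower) 0.1484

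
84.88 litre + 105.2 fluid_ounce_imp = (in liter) 87.87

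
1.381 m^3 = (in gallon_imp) 303.8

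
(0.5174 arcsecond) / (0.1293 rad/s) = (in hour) 5.389e-09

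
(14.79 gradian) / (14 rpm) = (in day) 1.834e-06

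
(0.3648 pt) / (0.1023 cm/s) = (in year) 3.989e-09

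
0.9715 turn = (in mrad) 6104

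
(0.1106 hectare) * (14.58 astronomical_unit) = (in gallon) 6.373e+17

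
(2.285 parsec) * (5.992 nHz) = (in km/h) 1.521e+09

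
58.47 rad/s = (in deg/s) 3350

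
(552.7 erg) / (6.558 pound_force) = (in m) 1.895e-06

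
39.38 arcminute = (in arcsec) 2363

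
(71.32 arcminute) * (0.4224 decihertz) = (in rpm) 0.008368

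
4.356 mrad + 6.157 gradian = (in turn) 0.01609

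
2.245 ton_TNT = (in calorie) 2.245e+09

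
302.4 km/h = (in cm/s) 8400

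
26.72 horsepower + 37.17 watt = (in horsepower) 26.77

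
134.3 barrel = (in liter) 2.135e+04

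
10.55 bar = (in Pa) 1.055e+06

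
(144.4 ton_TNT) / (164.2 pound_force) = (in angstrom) 8.272e+18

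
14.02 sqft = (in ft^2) 14.02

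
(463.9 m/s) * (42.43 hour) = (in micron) 7.086e+13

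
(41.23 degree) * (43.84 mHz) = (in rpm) 0.3013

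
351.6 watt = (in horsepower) 0.4715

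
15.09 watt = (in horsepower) 0.02024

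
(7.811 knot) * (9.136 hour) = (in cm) 1.322e+07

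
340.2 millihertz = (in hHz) 0.003402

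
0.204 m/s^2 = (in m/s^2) 0.204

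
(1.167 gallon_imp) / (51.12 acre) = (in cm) 2.564e-06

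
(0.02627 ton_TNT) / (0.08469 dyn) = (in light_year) 0.01372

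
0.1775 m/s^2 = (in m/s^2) 0.1775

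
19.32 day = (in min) 2.782e+04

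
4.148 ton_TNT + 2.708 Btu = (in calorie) 4.148e+09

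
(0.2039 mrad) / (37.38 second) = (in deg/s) 0.0003125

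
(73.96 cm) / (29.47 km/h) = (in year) 2.865e-09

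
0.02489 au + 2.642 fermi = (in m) 3.723e+09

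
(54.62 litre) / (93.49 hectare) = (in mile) 3.63e-11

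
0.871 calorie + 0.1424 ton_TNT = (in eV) 3.719e+27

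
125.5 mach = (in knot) 8.307e+04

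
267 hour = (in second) 9.612e+05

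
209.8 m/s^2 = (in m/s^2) 209.8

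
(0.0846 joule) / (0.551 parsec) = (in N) 4.976e-18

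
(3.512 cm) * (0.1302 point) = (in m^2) 1.613e-06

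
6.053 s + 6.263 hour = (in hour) 6.265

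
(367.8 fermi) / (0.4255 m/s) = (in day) 1e-17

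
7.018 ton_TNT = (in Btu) 2.783e+07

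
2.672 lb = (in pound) 2.672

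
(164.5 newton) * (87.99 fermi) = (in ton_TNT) 3.459e-21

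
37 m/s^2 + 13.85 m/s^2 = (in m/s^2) 50.85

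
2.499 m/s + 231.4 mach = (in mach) 231.4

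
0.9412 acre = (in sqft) 4.1e+04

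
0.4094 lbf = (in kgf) 0.1857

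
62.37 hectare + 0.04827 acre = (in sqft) 6.716e+06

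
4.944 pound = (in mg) 2.243e+06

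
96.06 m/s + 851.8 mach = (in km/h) 1.044e+06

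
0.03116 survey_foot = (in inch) 0.3739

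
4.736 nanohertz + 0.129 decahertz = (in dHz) 12.9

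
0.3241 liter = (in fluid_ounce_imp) 11.41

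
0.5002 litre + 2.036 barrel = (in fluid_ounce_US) 1.096e+04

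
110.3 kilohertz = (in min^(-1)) 6.618e+06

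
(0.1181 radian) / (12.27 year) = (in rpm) 2.915e-09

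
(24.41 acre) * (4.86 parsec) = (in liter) 1.481e+25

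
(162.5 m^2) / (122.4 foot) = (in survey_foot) 14.29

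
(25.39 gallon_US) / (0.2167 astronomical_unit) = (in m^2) 2.965e-12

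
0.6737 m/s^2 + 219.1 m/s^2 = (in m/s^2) 219.8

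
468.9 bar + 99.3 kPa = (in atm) 463.7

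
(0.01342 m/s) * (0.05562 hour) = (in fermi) 2.687e+15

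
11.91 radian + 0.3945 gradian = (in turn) 1.897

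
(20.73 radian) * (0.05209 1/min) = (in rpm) 0.1719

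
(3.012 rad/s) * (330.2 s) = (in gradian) 6.332e+04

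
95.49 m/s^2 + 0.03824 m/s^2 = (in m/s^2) 95.53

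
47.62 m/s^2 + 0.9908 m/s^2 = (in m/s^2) 48.61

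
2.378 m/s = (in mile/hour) 5.319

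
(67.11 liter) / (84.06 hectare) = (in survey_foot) 2.619e-07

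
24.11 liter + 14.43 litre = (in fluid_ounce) 1303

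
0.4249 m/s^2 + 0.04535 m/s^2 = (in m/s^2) 0.4703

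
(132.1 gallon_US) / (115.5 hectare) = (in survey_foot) 1.42e-06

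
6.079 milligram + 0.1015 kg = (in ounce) 3.581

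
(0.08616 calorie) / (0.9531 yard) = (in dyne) 4.136e+04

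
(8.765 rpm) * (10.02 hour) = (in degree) 1.897e+06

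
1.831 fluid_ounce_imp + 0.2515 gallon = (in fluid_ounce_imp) 35.34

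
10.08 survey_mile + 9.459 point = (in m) 1.622e+04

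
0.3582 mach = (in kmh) 439.1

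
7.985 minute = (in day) 0.005545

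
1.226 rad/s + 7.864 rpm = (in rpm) 19.57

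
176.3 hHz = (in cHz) 1.763e+06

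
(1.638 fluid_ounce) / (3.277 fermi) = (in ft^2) 1.591e+11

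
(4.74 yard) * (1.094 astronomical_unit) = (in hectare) 7.093e+07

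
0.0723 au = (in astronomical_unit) 0.0723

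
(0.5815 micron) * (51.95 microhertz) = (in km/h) 1.088e-10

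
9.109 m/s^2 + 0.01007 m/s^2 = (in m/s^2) 9.119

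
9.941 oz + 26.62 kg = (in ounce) 948.9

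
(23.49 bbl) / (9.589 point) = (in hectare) 0.1104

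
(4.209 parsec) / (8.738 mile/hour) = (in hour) 9.236e+12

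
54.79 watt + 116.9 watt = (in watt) 171.7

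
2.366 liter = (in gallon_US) 0.625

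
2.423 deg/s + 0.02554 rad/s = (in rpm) 0.6477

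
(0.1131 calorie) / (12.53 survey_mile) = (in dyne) 2.347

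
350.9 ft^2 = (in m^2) 32.6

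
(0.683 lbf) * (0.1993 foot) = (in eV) 1.152e+18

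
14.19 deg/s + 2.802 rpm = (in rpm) 5.167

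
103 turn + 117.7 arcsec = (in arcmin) 2.225e+06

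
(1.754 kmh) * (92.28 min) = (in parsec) 8.742e-14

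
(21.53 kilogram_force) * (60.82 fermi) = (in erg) 0.0001284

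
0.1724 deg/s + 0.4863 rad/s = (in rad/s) 0.4893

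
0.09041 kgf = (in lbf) 0.1993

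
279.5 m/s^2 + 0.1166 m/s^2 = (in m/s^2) 279.6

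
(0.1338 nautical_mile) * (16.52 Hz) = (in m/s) 4094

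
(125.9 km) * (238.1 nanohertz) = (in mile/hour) 0.06706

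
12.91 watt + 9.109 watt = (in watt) 22.02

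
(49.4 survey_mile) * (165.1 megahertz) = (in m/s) 1.313e+13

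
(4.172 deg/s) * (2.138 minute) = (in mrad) 9341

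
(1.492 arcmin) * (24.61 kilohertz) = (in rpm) 102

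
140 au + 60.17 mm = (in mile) 1.301e+10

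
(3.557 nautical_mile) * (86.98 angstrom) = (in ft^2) 0.0006168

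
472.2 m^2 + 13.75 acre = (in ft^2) 6.04e+05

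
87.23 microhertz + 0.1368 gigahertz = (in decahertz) 1.368e+07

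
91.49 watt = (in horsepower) 0.1227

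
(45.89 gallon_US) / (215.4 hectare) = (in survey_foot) 2.646e-07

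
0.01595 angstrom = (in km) 1.595e-15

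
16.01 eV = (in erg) 2.565e-11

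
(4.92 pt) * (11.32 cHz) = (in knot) 0.0003819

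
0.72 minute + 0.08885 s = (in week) 7.158e-05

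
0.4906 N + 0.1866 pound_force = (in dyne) 1.321e+05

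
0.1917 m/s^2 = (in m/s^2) 0.1917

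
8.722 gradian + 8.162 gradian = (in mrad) 265.2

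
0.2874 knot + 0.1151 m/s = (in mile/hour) 0.5882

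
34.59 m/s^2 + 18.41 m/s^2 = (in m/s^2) 53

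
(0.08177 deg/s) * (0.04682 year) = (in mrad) 2.107e+06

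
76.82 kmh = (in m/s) 21.34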